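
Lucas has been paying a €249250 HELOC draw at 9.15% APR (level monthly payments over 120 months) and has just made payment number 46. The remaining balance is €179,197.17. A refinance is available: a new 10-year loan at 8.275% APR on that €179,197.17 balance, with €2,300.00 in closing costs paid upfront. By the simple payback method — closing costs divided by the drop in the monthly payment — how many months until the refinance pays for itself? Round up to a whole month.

Current payment = 249,250 × 9.15%/12 / (1 − (1+0.0076250)^−120) = €3,177.66.
Refinanced payment = 179,197.17 × 0.0068958 / (1 − (1+0.0068958)^−120) = €2,200.28.
Monthly savings = €3,177.66 − €2,200.28 = €977.38.
Break-even = €2,300.00 / €977.38 = 2.35 → 3 months.

3 months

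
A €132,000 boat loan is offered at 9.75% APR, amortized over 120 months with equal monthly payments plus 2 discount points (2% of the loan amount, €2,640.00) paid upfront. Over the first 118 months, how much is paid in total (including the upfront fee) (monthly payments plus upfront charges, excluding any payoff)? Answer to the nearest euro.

Monthly rate = 9.75%/12 = 0.0081250; payment = 132,000 × 0.0081250 / (1 − (1+0.0081250)^−120) = €1,726.17.
Total outlay = 118 × €1,726.17 + €2,640.00 = €206,328.06.

€206,328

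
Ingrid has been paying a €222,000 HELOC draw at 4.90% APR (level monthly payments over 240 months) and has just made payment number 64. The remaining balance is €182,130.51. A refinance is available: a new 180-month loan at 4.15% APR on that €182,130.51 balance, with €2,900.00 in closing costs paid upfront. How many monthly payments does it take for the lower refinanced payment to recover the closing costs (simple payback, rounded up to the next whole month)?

32 months

Current payment = 222,000 × 4.9%/12 / (1 − (1+0.0040833)^−240) = €1,452.87.
Refinanced payment = 182,130.51 × 0.0034583 / (1 − (1+0.0034583)^−180) = €1,360.93.
Monthly savings = €1,452.87 − €1,360.93 = €91.94.
Break-even = €2,900.00 / €91.94 = 31.54 → 32 months.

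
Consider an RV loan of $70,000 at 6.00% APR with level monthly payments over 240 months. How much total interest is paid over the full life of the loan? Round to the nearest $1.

Monthly rate = 6%/12 = 0.0050000; payment = 70,000 × 0.0050000 / (1 − (1+0.0050000)^−240) = $501.50.
Total paid = 240 × $501.50 = $120,360.00; interest = $120,360.00 − $70,000 = $50,360.00.

$50,360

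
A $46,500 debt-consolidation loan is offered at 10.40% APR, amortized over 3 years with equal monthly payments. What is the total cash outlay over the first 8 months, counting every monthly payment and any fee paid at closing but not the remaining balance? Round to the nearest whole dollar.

Monthly rate = 10.4%/12 = 0.0086667; payment = 46,500 × 0.0086667 / (1 − (1+0.0086667)^−36) = $1,509.17.
Total outlay = 8 × $1,509.17 = $12,073.36.

$12,073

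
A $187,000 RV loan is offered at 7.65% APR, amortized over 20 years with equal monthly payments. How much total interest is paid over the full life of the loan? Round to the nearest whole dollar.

Monthly rate = 7.65%/12 = 0.0063750; payment = 187,000 × 0.0063750 / (1 − (1+0.0063750)^−240) = $1,523.66.
Total paid = 240 × $1,523.66 = $365,678.40; interest = $365,678.40 − $187,000 = $178,678.40.

$178,678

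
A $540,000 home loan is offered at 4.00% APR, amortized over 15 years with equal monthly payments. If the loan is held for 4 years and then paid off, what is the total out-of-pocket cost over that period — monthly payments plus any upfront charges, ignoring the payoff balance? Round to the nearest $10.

$191,730

Monthly rate = 4%/12 = 0.0033333; payment = 540,000 × 0.0033333 / (1 − (1+0.0033333)^−180) = $3,994.31.
Total outlay = 48 × $3,994.31 = $191,726.88.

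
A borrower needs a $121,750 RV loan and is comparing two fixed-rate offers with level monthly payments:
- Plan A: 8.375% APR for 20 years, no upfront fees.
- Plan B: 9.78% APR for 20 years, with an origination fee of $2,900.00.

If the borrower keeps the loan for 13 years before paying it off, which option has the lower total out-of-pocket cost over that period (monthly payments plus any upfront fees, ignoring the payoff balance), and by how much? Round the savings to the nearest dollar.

Plan A: at 8.375% the monthly rate is 0.0069792, so the payment is 121,750 × 0.0069792 / (1 − 1.0069792^−240) = $1,046.96.
Plan B: at 9.78% the monthly rate is 0.0081500, so the payment is 121,750 × 0.0081500 / (1 − 1.0081500^−240) = $1,157.22.
Over 156 months: Plan A costs 156 × $1,046.96 = $163,325.76; Plan B costs 156 × $1,157.22 + $2,900.00 = $183,426.32.
Plan A is cheaper by $183,426.32 − $163,325.76 = $20,100.56.

Plan A by $20,101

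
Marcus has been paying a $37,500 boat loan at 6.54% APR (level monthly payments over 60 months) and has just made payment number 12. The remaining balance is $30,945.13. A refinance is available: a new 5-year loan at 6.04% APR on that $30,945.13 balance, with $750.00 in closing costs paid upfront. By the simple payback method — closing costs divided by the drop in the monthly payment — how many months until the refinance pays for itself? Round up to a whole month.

Current payment = 37,500 × 6.54%/12 / (1 − (1+0.0054500)^−60) = $734.43.
Refinanced payment = 30,945.13 × 0.0050333 / (1 − (1+0.0050333)^−60) = $598.83.
Monthly savings = $734.43 − $598.83 = $135.60.
Break-even = $750.00 / $135.60 = 5.53 → 6 months.

6 months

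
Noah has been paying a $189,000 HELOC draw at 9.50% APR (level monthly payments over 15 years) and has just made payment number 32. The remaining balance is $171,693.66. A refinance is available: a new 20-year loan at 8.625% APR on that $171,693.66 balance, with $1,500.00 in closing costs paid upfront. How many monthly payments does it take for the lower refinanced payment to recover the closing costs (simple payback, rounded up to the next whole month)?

4 months

Current payment = 189,000 × 9.5%/12 / (1 − (1+0.0079167)^−180) = $1,973.58.
Refinanced payment = 171,693.66 × 0.0071875 / (1 − (1+0.0071875)^−240) = $1,503.61.
Monthly savings = $1,973.58 − $1,503.61 = $469.97.
Break-even = $1,500.00 / $469.97 = 3.19 → 4 months.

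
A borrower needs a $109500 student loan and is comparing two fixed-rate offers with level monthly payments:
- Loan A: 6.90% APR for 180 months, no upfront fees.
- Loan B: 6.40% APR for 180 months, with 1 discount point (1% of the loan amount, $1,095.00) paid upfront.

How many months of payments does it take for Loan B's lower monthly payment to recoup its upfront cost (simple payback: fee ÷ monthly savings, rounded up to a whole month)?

37 months

Loan A: at 6.90% the monthly rate is 0.0057500, so the payment is 109,500 × 0.0057500 / (1 − 1.0057500^−180) = $978.11.
Loan B: monthly rate = 6.4%/12 = 0.0053333; payment = 109,500 × 0.0053333 / (1 − (1+0.0053333)^−180) = $947.85.
Monthly savings = $978.11 − $947.85 = $30.26.
Break-even = $1,095.00 / $30.26 = 36.19 → 37 months.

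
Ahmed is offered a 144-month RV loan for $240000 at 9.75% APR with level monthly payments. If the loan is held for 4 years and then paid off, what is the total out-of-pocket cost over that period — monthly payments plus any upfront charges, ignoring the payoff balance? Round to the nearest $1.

Monthly rate = 9.75%/12 = 0.0081250; payment = 240,000 × 0.0081250 / (1 − (1+0.0081250)^−144) = $2,833.63.
Total outlay = 48 × $2,833.63 = $136,014.24.

$136,014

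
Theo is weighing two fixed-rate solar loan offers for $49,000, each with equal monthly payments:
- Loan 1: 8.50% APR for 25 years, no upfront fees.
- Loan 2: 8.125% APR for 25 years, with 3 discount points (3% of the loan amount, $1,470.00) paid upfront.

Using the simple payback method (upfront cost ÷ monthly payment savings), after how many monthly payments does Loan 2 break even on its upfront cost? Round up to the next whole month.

Loan 1: at 8.50% the monthly rate is 0.0070833, so the payment is 49,000 × 0.0070833 / (1 − 1.0070833^−300) = $394.56.
Loan 2: at 8.125% the monthly rate is 0.0067708, so the payment is 49,000 × 0.0067708 / (1 − 1.0067708^−300) = $382.26.
Monthly savings = $394.56 − $382.26 = $12.30.
Break-even = $1,470.00 / $12.30 = 119.51 → 120 months.

120 months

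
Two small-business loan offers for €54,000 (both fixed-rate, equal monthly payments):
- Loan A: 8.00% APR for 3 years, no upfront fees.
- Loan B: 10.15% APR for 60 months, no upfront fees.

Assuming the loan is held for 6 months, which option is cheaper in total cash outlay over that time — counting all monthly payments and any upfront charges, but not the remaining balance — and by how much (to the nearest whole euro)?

Loan A: monthly rate = 8%/12 = 0.0066667; payment = 54,000 × 0.0066667 / (1 − (1+0.0066667)^−36) = €1,692.16.
Loan B: monthly rate = 10.15%/12 = 0.0084583; payment = 54,000 × 0.0084583 / (1 − (1+0.0084583)^−60) = €1,151.33.
Over 6 months: Loan A costs 6 × €1,692.16 = €10,152.96; Loan B costs 6 × €1,151.33 = €6,907.98.
Loan B is cheaper by €10,152.96 − €6,907.98 = €3,244.98.

Loan B by €3,245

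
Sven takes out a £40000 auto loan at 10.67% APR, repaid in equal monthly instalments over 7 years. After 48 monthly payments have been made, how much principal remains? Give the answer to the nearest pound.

£20,808

With monthly rate i = 10.67%/12 = 0.0088917, the balance after k of n payments is P · [(1+i)^n − (1+i)^k] / [(1+i)^n − 1].
(1+0.0088917)^84 = 2.10349229 and (1+0.0088917)^48 = 1.52945841, so the balance is 40,000 × (2.10349229 − 1.52945841) / (2.10349229 − 1) = £20,807.90.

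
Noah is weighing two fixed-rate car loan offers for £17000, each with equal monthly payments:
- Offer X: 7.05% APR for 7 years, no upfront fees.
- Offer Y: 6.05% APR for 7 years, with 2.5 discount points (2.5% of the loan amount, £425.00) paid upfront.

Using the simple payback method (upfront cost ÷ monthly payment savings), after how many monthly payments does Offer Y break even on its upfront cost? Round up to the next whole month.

Offer X: at 7.05% the monthly rate is 0.0058750, so the payment is 17,000 × 0.0058750 / (1 − 1.0058750^−84) = £256.99.
Offer Y: at 6.05% the monthly rate is 0.0050417, so the payment is 17,000 × 0.0050417 / (1 − 1.0050417^−84) = £248.75.
Monthly savings = £256.99 − £248.75 = £8.24.
Break-even = £425.00 / £8.24 = 51.58 → 52 months.

52 months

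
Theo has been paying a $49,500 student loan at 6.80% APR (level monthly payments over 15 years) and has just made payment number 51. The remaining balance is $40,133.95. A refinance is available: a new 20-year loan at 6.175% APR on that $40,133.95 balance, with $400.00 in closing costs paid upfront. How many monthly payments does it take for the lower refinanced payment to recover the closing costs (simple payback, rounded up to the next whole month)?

3 months

Current payment = 49,500 × 6.8%/12 / (1 − (1+0.0056667)^−180) = $439.40.
Refinanced payment = 40,133.95 × 0.0051458 / (1 − (1+0.0051458)^−240) = $291.60.
Monthly savings = $439.40 − $291.60 = $147.80.
Break-even = $400.00 / $147.80 = 2.71 → 3 months.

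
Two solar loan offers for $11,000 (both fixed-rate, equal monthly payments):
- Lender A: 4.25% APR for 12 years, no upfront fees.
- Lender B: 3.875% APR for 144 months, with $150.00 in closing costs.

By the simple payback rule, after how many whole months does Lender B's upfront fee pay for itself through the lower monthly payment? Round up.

75 months

Lender A: at 4.25% the monthly rate is 0.0035417, so the payment is 11,000 × 0.0035417 / (1 − 1.0035417^−144) = $97.65.
Lender B: monthly rate = 3.875%/12 = 0.0032292; payment = 11,000 × 0.0032292 / (1 − (1+0.0032292)^−144) = $95.64.
Monthly savings = $97.65 − $95.64 = $2.01.
Break-even = $150.00 / $2.01 = 74.63 → 75 months.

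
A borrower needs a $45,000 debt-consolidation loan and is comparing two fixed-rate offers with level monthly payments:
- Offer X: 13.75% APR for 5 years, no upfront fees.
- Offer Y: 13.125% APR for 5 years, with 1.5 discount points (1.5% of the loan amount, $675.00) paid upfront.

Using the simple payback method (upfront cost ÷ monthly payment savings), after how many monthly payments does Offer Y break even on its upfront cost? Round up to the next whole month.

47 months

Offer X: at 13.75% the monthly rate is 0.0114583, so the payment is 45,000 × 0.0114583 / (1 − 1.0114583^−60) = $1,041.25.
Offer Y: monthly rate = 13.125%/12 = 0.0109375; payment = 45,000 × 0.0109375 / (1 − (1+0.0109375)^−60) = $1,026.77.
Monthly savings = $1,041.25 − $1,026.77 = $14.48.
Break-even = $675.00 / $14.48 = 46.62 → 47 months.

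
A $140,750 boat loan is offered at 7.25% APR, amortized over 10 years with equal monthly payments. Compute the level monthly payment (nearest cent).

$1,652.42

Monthly rate = 7.25%/12 = 0.0060417; payment = 140,750 × 0.0060417 / (1 − (1+0.0060417)^−120) = $1,652.42.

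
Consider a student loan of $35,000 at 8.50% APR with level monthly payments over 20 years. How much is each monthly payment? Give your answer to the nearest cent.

At 8.50% the monthly rate is 0.0070833, so the payment is 35,000 × 0.0070833 / (1 − 1.0070833^−240) = $303.74.

$303.74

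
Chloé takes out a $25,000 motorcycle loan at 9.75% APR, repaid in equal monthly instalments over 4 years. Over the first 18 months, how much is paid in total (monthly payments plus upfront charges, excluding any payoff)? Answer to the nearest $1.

$11,359

Monthly rate = 9.75%/12 = 0.0081250; payment = 25,000 × 0.0081250 / (1 − (1+0.0081250)^−48) = $631.07.
Total outlay = 18 × $631.07 = $11,359.26.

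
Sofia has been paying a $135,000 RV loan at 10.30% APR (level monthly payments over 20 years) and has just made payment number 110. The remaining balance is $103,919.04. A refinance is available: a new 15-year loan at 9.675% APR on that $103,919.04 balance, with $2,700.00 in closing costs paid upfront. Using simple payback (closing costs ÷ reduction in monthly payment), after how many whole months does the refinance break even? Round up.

Current payment = 135,000 × 10.3%/12 / (1 − (1+0.0085833)^−240) = $1,329.73.
Refinanced payment = 103,919.04 × 0.0080625 / (1 − (1+0.0080625)^−180) = $1,096.15.
Monthly savings = $1,329.73 − $1,096.15 = $233.58.
Break-even = $2,700.00 / $233.58 = 11.56 → 12 months.

12 months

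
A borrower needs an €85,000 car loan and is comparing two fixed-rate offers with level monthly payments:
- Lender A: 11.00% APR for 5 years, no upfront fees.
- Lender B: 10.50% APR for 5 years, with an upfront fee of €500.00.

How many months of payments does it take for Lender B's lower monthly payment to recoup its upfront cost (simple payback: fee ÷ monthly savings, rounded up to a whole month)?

Lender A: monthly rate = 11%/12 = 0.0091667; payment = 85,000 × 0.0091667 / (1 − (1+0.0091667)^−60) = €1,848.11.
Lender B: monthly rate = 10.5%/12 = 0.0087500; payment = 85,000 × 0.0087500 / (1 − (1+0.0087500)^−60) = €1,826.98.
Monthly savings = €1,848.11 − €1,826.98 = €21.13.
Break-even = €500.00 / €21.13 = 23.66 → 24 months.

24 months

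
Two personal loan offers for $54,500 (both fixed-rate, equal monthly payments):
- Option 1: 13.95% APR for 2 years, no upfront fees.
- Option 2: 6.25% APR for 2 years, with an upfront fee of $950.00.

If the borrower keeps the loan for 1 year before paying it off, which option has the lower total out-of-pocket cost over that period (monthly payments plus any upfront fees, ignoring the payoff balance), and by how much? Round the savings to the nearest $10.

Option 2 by $1,380

Option 1: monthly rate = 13.95%/12 = 0.0116250; payment = 54,500 × 0.0116250 / (1 − (1+0.0116250)^−24) = $2,615.41.
Option 2: monthly rate = 6.25%/12 = 0.0052083; payment = 54,500 × 0.0052083 / (1 − (1+0.0052083)^−24) = $2,421.62.
Over 12 months: Option 1 costs 12 × $2,615.41 = $31,384.92; Option 2 costs 12 × $2,421.62 + $950.00 = $30,009.44.
Option 2 is cheaper by $31,384.92 − $30,009.44 = $1,375.48.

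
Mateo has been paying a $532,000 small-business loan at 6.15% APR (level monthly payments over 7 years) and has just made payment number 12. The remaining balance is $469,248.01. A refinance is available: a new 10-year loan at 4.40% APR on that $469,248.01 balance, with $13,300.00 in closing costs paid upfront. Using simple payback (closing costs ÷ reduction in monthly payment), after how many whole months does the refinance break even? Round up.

5 months

Current payment = 532,000 × 6.15%/12 / (1 − (1+0.0051250)^−84) = $7,810.06.
Refinanced payment = 469,248.01 × 0.0036667 / (1 − (1+0.0036667)^−120) = $4,840.62.
Monthly savings = $7,810.06 − $4,840.62 = $2,969.44.
Break-even = $13,300.00 / $2,969.44 = 4.48 → 5 months.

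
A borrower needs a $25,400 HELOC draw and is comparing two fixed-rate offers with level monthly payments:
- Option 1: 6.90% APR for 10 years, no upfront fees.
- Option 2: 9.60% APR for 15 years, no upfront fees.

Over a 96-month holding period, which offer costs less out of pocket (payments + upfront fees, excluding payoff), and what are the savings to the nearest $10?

Option 1: monthly rate = 6.9%/12 = 0.0057500; payment = 25,400 × 0.0057500 / (1 − (1+0.0057500)^−120) = $293.61.
Option 2: monthly rate = 9.6%/12 = 0.0080000; payment = 25,400 × 0.0080000 / (1 − (1+0.0080000)^−180) = $266.77.
Over 96 months: Option 1 costs 96 × $293.61 = $28,186.56; Option 2 costs 96 × $266.77 = $25,609.92.
Option 2 is cheaper by $28,186.56 − $25,609.92 = $2,576.64.

Option 2 by $2,580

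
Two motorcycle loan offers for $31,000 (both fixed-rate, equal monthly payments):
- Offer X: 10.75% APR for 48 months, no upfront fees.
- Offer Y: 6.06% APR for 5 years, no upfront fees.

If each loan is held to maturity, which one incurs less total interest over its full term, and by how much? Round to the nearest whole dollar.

Offer Y by $2,267

Offer X: monthly rate = 10.75%/12 = 0.0089583; payment = 31,000 × 0.0089583 / (1 − (1+0.0089583)^−48) = $797.45.
Total interest on Offer X = 48 × $797.45 − $31,000 = $7,277.60.
Offer Y: monthly rate = 6.06%/12 = 0.0050500; payment = 31,000 × 0.0050500 / (1 − (1+0.0050500)^−60) = $600.18.
Total interest on Offer Y = 60 × $600.18 − $31,000 = $5,010.80.
Offer Y is lower by $2,266.80.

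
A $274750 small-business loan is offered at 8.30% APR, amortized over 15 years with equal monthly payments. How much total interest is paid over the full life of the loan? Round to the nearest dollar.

$206,473

Monthly rate = 8.3%/12 = 0.0069167; payment = 274,750 × 0.0069167 / (1 − (1+0.0069167)^−180) = $2,673.46.
Total paid = 180 × $2,673.46 = $481,222.80; interest = $481,222.80 − $274,750 = $206,472.80.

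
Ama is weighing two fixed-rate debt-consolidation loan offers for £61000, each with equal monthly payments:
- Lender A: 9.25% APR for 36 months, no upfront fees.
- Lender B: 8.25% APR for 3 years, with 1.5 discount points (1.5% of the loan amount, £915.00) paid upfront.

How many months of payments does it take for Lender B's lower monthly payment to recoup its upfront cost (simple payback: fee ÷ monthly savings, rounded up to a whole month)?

Lender A: monthly rate = 9.25%/12 = 0.0077083; payment = 61,000 × 0.0077083 / (1 − (1+0.0077083)^−36) = £1,946.89.
Lender B: at 8.25% the monthly rate is 0.0068750, so the payment is 61,000 × 0.0068750 / (1 − 1.0068750^−36) = £1,918.56.
Monthly savings = £1,946.89 − £1,918.56 = £28.33.
Break-even = £915.00 / £28.33 = 32.30 → 33 months.

33 months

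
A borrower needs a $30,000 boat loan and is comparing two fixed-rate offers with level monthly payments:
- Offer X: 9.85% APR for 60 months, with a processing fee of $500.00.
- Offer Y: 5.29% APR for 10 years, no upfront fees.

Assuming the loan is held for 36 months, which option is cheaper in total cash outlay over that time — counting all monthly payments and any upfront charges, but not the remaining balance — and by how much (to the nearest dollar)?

Offer X: monthly rate = 9.85%/12 = 0.0082083; payment = 30,000 × 0.0082083 / (1 − (1+0.0082083)^−60) = $635.20.
Offer Y: monthly rate = 5.29%/12 = 0.0044083; payment = 30,000 × 0.0044083 / (1 − (1+0.0044083)^−120) = $322.47.
Over 36 months: Offer X costs 36 × $635.20 + $500.00 = $23,367.20; Offer Y costs 36 × $322.47 = $11,608.92.
Offer Y is cheaper by $23,367.20 − $11,608.92 = $11,758.28.

Offer Y by $11,758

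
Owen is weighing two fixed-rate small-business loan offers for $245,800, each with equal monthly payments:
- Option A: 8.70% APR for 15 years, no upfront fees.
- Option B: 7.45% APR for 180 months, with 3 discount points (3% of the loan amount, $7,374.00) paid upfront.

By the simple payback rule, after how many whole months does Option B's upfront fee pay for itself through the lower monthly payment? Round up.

Option A: at 8.70% the monthly rate is 0.0072500, so the payment is 245,800 × 0.0072500 / (1 − 1.0072500^−180) = $2,449.39.
Option B: monthly rate = 7.45%/12 = 0.0062083; payment = 245,800 × 0.0062083 / (1 − (1+0.0062083)^−180) = $2,271.62.
Monthly savings = $2,449.39 − $2,271.62 = $177.77.
Break-even = $7,374.00 / $177.77 = 41.48 → 42 months.

42 months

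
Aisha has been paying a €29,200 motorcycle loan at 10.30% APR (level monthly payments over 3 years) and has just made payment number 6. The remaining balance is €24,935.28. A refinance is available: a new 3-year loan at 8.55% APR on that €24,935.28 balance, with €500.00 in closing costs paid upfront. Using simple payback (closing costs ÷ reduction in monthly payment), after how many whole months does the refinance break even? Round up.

Current payment = 29,200 × 10.3%/12 / (1 − (1+0.0085833)^−36) = €946.32.
Refinanced payment = 24,935.28 × 0.0071250 / (1 − (1+0.0071250)^−36) = €787.72.
Monthly savings = €946.32 − €787.72 = €158.60.
Break-even = €500.00 / €158.60 = 3.15 → 4 months.

4 months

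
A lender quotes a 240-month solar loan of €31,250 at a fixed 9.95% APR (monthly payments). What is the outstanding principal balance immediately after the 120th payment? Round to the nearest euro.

€22,790

With monthly rate i = 9.95%/12 = 0.0082917, the balance after k of n payments is P · [(1+i)^n − (1+i)^k] / [(1+i)^n − 1].
(1+0.0082917)^240 = 7.25575622 and (1+0.0082917)^120 = 2.69365109, so the balance is 31,250 × (7.25575622 − 2.69365109) / (7.25575622 − 1) = €22,789.54.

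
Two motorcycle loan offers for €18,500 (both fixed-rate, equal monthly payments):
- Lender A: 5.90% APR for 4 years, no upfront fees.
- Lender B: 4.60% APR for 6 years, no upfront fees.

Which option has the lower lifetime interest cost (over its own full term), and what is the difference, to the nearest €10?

Lender A: at 5.90% the monthly rate is 0.0049167, so the payment is 18,500 × 0.0049167 / (1 − 1.0049167^−48) = €433.63.
Total interest on Lender A = 48 × €433.63 − €18,500 = €2,314.24.
Lender B: at 4.60% the monthly rate is 0.0038333, so the payment is 18,500 × 0.0038333 / (1 − 1.0038333^−72) = €294.52.
Total interest on Lender B = 72 × €294.52 − €18,500 = €2,705.44.
Lender A is lower by €391.20.

Lender A by €390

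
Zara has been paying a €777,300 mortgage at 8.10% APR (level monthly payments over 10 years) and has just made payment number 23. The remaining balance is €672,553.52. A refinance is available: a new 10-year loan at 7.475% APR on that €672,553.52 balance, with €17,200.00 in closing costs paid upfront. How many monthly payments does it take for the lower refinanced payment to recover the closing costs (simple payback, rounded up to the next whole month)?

12 months

Current payment = 777,300 × 8.1%/12 / (1 − (1+0.0067500)^−120) = €9,471.92.
Refinanced payment = 672,553.52 × 0.0062292 / (1 − (1+0.0062292)^−120) = €7,974.56.
Monthly savings = €9,471.92 − €7,974.56 = €1,497.36.
Break-even = €17,200.00 / €1,497.36 = 11.49 → 12 months.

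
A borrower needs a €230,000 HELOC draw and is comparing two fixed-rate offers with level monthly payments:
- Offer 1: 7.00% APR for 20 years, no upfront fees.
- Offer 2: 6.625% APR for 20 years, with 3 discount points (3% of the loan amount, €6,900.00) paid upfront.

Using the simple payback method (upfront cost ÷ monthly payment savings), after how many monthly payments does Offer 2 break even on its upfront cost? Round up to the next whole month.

135 months

Offer 1: at 7.00% the monthly rate is 0.0058333, so the payment is 230,000 × 0.0058333 / (1 − 1.0058333^−240) = €1,783.19.
Offer 2: monthly rate = 6.625%/12 = 0.0055208; payment = 230,000 × 0.0055208 / (1 − (1+0.0055208)^−240) = €1,731.79.
Monthly savings = €1,783.19 − €1,731.79 = €51.40.
Break-even = €6,900.00 / €51.40 = 134.24 → 135 months.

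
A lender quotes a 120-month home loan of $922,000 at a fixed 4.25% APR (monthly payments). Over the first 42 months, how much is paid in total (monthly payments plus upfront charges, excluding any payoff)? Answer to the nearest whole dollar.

$396,679

At 4.25% the monthly rate is 0.0035417, so the payment is 922,000 × 0.0035417 / (1 − 1.0035417^−120) = $9,444.74.
Total outlay = 42 × $9,444.74 = $396,679.08.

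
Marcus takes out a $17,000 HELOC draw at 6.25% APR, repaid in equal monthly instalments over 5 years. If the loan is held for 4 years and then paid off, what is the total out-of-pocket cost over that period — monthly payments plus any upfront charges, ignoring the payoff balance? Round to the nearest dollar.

$15,871

At 6.25% the monthly rate is 0.0052083, so the payment is 17,000 × 0.0052083 / (1 − 1.0052083^−60) = $330.64.
Total outlay = 48 × $330.64 = $15,870.72.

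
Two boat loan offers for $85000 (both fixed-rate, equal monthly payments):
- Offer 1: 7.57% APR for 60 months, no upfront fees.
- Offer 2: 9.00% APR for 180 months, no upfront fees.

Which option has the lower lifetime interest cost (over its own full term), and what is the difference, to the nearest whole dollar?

Offer 1 by $52,820

Offer 1: at 7.57% the monthly rate is 0.0063083, so the payment is 85,000 × 0.0063083 / (1 − 1.0063083^−60) = $1,706.05.
Total interest on Offer 1 = 60 × $1,706.05 − $85,000 = $17,363.00.
Offer 2: at 9.00% the monthly rate is 0.0075000, so the payment is 85,000 × 0.0075000 / (1 − 1.0075000^−180) = $862.13.
Total interest on Offer 2 = 180 × $862.13 − $85,000 = $70,183.40.
Offer 1 is lower by $52,820.40.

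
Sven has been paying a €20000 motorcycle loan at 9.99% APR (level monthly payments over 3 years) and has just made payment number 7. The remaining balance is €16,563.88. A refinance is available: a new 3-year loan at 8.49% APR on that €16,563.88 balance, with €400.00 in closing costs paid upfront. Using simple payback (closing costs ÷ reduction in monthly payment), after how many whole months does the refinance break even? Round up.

Current payment = 20,000 × 9.99%/12 / (1 − (1+0.0083250)^−36) = €645.25.
Refinanced payment = 16,563.88 × 0.0070750 / (1 − (1+0.0070750)^−36) = €522.80.
Monthly savings = €645.25 − €522.80 = €122.45.
Break-even = €400.00 / €122.45 = 3.27 → 4 months.

4 months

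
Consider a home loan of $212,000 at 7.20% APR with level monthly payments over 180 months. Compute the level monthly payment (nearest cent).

$1,929.30

Monthly rate = 7.2%/12 = 0.0060000; payment = 212,000 × 0.0060000 / (1 − (1+0.0060000)^−180) = $1,929.30.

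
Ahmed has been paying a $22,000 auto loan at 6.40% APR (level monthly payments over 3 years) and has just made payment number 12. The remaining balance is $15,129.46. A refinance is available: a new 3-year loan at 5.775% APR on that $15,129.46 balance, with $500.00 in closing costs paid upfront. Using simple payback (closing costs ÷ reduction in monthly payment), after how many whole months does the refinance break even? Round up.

3 months

Current payment = 22,000 × 6.4%/12 / (1 − (1+0.0053333)^−36) = $673.28.
Refinanced payment = 15,129.46 × 0.0048125 / (1 − (1+0.0048125)^−36) = $458.73.
Monthly savings = $673.28 − $458.73 = $214.55.
Break-even = $500.00 / $214.55 = 2.33 → 3 months.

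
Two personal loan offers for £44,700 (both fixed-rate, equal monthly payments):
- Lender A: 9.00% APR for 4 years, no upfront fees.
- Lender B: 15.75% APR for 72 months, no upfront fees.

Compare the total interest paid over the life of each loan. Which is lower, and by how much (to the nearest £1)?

Lender A: monthly rate = 9%/12 = 0.0075000; payment = 44,700 × 0.0075000 / (1 − (1+0.0075000)^−48) = £1,112.36.
Total interest on Lender A = 48 × £1,112.36 − £44,700 = £8,693.28.
Lender B: at 15.75% the monthly rate is 0.0131250, so the payment is 44,700 × 0.0131250 / (1 − 1.0131250^−72) = £963.48.
Total interest on Lender B = 72 × £963.48 − £44,700 = £24,670.56.
Lender A is lower by £15,977.28.

Lender A by £15,977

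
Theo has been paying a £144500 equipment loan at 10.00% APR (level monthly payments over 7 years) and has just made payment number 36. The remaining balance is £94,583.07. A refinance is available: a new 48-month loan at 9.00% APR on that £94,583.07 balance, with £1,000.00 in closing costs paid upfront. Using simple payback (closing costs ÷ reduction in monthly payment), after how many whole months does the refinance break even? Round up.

23 months

Current payment = 144,500 × 10%/12 / (1 − (1+0.0083333)^−84) = £2,398.87.
Refinanced payment = 94,583.07 × 0.0075000 / (1 − (1+0.0075000)^−48) = £2,353.70.
Monthly savings = £2,398.87 − £2,353.70 = £45.17.
Break-even = £1,000.00 / £45.17 = 22.14 → 23 months.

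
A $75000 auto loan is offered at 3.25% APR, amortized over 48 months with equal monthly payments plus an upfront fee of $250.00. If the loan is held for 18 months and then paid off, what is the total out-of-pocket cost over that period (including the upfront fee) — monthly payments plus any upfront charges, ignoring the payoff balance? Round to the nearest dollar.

At 3.25% the monthly rate is 0.0027083, so the payment is 75,000 × 0.0027083 / (1 − 1.0027083^−48) = $1,668.37.
Total outlay = 18 × $1,668.37 + $250.00 = $30,280.66.

$30,281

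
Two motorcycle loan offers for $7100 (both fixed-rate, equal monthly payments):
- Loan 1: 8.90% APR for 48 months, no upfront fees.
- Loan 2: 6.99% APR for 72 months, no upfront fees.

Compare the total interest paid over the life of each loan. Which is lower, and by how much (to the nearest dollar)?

Loan 1: monthly rate = 8.9%/12 = 0.0074167; payment = 7,100 × 0.0074167 / (1 − (1+0.0074167)^−48) = $176.35.
Total interest on Loan 1 = 48 × $176.35 − $7,100 = $1,364.80.
Loan 2: at 6.99% the monthly rate is 0.0058250, so the payment is 7,100 × 0.0058250 / (1 − 1.0058250^−72) = $121.01.
Total interest on Loan 2 = 72 × $121.01 − $7,100 = $1,612.72.
Loan 1 is lower by $247.92.

Loan 1 by $248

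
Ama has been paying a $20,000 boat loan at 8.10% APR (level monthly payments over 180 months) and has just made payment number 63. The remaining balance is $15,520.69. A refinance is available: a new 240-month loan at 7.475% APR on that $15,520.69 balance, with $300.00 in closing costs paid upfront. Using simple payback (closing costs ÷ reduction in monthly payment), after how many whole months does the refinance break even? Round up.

5 months

Current payment = 20,000 × 8.1%/12 / (1 − (1+0.0067500)^−180) = $192.29.
Refinanced payment = 15,520.69 × 0.0062292 / (1 − (1+0.0062292)^−240) = $124.80.
Monthly savings = $192.29 − $124.80 = $67.49.
Break-even = $300.00 / $67.49 = 4.45 → 5 months.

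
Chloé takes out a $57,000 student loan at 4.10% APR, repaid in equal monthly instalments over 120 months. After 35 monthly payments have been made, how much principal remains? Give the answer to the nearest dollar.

With monthly rate i = 4.1%/12 = 0.0034167, the balance after k of n payments is P · [(1+i)^n − (1+i)^k] / [(1+i)^n − 1].
(1+0.0034167)^120 = 1.50576515 and (1+0.0034167)^35 = 1.12679747, so the balance is 57,000 × (1.50576515 − 1.12679747) / (1.50576515 − 1) = $42,709.86.

$42,710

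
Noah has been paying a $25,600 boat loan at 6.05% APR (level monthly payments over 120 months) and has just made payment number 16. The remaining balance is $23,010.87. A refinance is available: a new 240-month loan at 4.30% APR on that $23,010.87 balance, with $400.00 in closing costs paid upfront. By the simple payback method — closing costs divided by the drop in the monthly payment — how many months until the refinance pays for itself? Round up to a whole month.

3 months

Current payment = 25,600 × 6.05%/12 / (1 − (1+0.0050417)^−120) = $284.86.
Refinanced payment = 23,010.87 × 0.0035833 / (1 − (1+0.0035833)^−240) = $143.11.
Monthly savings = $284.86 − $143.11 = $141.75.
Break-even = $400.00 / $141.75 = 2.82 → 3 months.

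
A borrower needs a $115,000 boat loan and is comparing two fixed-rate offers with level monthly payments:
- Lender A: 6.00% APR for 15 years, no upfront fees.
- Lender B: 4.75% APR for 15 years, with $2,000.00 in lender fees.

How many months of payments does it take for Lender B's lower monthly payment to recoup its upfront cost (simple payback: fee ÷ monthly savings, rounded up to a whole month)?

27 months

Lender A: at 6.00% the monthly rate is 0.0050000, so the payment is 115,000 × 0.0050000 / (1 − 1.0050000^−180) = $970.44.
Lender B: at 4.75% the monthly rate is 0.0039583, so the payment is 115,000 × 0.0039583 / (1 − 1.0039583^−180) = $894.51.
Monthly savings = $970.44 − $894.51 = $75.93.
Break-even = $2,000.00 / $75.93 = 26.34 → 27 months.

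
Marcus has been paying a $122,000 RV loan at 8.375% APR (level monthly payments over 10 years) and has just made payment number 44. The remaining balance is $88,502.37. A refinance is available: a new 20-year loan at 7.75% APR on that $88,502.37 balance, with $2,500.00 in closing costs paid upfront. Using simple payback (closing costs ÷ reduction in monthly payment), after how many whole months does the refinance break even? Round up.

Current payment = 122,000 × 8.375%/12 / (1 − (1+0.0069792)^−120) = $1,504.48.
Refinanced payment = 88,502.37 × 0.0064583 / (1 − (1+0.0064583)^−240) = $726.56.
Monthly savings = $1,504.48 − $726.56 = $777.92.
Break-even = $2,500.00 / $777.92 = 3.21 → 4 months.

4 months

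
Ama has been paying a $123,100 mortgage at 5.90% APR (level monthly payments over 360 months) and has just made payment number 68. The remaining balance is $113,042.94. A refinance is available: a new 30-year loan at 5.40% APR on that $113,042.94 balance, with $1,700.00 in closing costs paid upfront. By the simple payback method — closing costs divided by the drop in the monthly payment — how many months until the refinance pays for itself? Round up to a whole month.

Current payment = 123,100 × 5.9%/12 / (1 − (1+0.0049167)^−360) = $730.15.
Refinanced payment = 113,042.94 × 0.0045000 / (1 − (1+0.0045000)^−360) = $634.77.
Monthly savings = $730.15 − $634.77 = $95.38.
Break-even = $1,700.00 / $95.38 = 17.82 → 18 months.

18 months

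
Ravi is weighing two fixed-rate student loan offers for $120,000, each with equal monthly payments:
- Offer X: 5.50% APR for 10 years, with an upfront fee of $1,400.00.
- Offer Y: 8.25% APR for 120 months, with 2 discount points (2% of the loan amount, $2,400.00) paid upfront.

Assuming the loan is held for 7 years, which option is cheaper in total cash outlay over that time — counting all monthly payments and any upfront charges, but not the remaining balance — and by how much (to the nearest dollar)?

Offer X: at 5.50% the monthly rate is 0.0045833, so the payment is 120,000 × 0.0045833 / (1 − 1.0045833^−120) = $1,302.32.
Offer Y: at 8.25% the monthly rate is 0.0068750, so the payment is 120,000 × 0.0068750 / (1 − 1.0068750^−120) = $1,471.83.
Over 84 months: Offer X costs 84 × $1,302.32 + $1,400.00 = $110,794.88; Offer Y costs 84 × $1,471.83 + $2,400.00 = $126,033.72.
Offer X is cheaper by $126,033.72 − $110,794.88 = $15,238.84.

Offer X by $15,239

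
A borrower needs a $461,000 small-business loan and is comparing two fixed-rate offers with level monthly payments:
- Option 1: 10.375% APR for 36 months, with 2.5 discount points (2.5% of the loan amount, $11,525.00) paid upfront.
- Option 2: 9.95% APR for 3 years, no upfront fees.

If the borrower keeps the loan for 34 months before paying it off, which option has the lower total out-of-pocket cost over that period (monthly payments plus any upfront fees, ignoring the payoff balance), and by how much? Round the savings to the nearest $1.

Option 2 by $14,657

Option 1: at 10.375% the monthly rate is 0.0086458, so the payment is 461,000 × 0.0086458 / (1 − 1.0086458^−36) = $14,956.47.
Option 2: at 9.95% the monthly rate is 0.0082917, so the payment is 461,000 × 0.0082917 / (1 − 1.0082917^−36) = $14,864.35.
Over 34 months: Option 1 costs 34 × $14,956.47 + $11,525.00 = $520,044.98; Option 2 costs 34 × $14,864.35 = $505,387.90.
Option 2 is cheaper by $520,044.98 − $505,387.90 = $14,657.08.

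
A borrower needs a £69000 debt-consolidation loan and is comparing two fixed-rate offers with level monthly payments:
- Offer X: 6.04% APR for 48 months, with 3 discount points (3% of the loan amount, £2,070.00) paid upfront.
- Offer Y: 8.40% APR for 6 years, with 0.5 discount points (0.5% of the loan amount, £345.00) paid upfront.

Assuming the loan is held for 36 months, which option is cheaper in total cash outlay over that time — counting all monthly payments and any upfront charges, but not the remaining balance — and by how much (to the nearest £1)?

Offer Y by £16,068

Offer X: at 6.04% the monthly rate is 0.0050333, so the payment is 69,000 × 0.0050333 / (1 − 1.0050333^−48) = £1,621.73.
Offer Y: monthly rate = 8.4%/12 = 0.0070000; payment = 69,000 × 0.0070000 / (1 − (1+0.0070000)^−72) = £1,223.31.
Over 36 months: Offer X costs 36 × £1,621.73 + £2,070.00 = £60,452.28; Offer Y costs 36 × £1,223.31 + £345.00 = £44,384.16.
Offer Y is cheaper by £60,452.28 − £44,384.16 = £16,068.12.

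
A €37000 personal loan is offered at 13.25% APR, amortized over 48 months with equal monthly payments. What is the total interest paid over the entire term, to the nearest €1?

€10,866

At 13.25% the monthly rate is 0.0110417, so the payment is 37,000 × 0.0110417 / (1 − 1.0110417^−48) = €997.21.
Total paid = 48 × €997.21 = €47,866.08; interest = €47,866.08 − €37,000 = €10,866.08.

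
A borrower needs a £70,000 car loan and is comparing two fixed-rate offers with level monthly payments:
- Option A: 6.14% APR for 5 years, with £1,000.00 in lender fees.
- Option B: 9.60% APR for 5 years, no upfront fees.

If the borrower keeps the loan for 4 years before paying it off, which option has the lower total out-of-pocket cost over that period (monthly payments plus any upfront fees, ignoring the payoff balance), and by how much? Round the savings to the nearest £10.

Option A: monthly rate = 6.14%/12 = 0.0051167; payment = 70,000 × 0.0051167 / (1 − (1+0.0051167)^−60) = £1,357.86.
Option B: at 9.60% the monthly rate is 0.0080000, so the payment is 70,000 × 0.0080000 / (1 − 1.0080000^−60) = £1,473.55.
Over 48 months: Option A costs 48 × £1,357.86 + £1,000.00 = £66,177.28; Option B costs 48 × £1,473.55 = £70,730.40.
Option A is cheaper by £70,730.40 − £66,177.28 = £4,553.12.

Option A by £4,550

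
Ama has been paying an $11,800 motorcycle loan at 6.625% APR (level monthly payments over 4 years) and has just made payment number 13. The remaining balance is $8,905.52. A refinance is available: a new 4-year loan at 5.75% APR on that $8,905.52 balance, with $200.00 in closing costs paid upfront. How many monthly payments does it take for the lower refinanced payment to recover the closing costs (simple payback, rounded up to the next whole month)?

3 months

Current payment = 11,800 × 6.625%/12 / (1 − (1+0.0055208)^−48) = $280.52.
Refinanced payment = 8,905.52 × 0.0047917 / (1 − (1+0.0047917)^−48) = $208.13.
Monthly savings = $280.52 − $208.13 = $72.39.
Break-even = $200.00 / $72.39 = 2.76 → 3 months.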